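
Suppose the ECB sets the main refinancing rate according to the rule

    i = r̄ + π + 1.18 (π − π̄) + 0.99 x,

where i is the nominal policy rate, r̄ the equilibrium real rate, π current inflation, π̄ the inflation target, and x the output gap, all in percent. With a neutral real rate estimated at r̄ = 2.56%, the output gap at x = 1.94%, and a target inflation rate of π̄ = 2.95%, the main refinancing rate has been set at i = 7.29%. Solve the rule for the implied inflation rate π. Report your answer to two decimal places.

2.89%

Collecting π: i = r̄ + (1 + 1.18) π − 1.18 π̄ + 0.99 x
2.18 π = 7.29 − 2.56 + 1.18 × 2.95 − 0.99 × 1.94 = 6.2904
π = 6.2904 / 2.18 = 2.89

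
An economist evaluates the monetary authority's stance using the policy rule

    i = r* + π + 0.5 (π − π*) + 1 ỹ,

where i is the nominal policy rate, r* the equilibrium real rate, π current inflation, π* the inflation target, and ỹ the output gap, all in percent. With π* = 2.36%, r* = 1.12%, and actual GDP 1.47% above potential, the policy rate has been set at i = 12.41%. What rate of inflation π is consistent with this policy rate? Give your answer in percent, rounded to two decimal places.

Output 1.47% above potential → ỹ = 1.47.
Collecting π: i = r* + (1 + 0.5) π − 0.5 π* + 1 ỹ
1.5 π = 12.41 − 1.12 + 0.5 × 2.36 − 1 × 1.47 = 11
π = 11 / 1.5 = 7.33

7.33%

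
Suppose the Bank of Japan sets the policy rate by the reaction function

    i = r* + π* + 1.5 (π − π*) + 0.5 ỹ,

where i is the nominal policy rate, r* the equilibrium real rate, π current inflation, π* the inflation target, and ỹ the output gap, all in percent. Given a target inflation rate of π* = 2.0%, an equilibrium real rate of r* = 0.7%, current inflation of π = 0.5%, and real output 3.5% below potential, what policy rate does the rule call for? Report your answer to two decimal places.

Output 3.5% below potential → ỹ = -3.5.
i = 0.7 + 2.0 + 1.5 × (0.5 − 2.0) + 0.5 × (-3.5)
   = 0.7 + 2 − 2.25 − 1.75 = -1.30

-1.30%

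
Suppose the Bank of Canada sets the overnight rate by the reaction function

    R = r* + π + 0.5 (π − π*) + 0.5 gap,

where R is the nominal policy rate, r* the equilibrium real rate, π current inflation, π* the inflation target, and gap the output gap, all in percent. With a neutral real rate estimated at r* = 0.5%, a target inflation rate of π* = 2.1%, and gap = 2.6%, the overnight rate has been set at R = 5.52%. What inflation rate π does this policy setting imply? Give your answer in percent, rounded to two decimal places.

Collecting π: R = r* + (1 + 0.5) π − 0.5 π* + 0.5 gap
1.5 π = 5.52 − 0.5 + 0.5 × 2.1 − 0.5 × 2.6 = 4.77
π = 4.77 / 1.5 = 3.18

3.18%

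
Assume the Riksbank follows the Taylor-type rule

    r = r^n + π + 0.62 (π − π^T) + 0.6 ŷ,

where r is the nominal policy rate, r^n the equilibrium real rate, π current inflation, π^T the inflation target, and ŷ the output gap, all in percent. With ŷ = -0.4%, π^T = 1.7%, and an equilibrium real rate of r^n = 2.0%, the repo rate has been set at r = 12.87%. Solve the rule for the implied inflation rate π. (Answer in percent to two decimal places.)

Collecting π: r = r^n + (1 + 0.62) π − 0.62 π^T + 0.6 ŷ
1.62 π = 12.87 − 2.0 + 0.62 × 1.7 − 0.6 × (-0.4) = 12.164
π = 12.164 / 1.62 = 7.51

7.51%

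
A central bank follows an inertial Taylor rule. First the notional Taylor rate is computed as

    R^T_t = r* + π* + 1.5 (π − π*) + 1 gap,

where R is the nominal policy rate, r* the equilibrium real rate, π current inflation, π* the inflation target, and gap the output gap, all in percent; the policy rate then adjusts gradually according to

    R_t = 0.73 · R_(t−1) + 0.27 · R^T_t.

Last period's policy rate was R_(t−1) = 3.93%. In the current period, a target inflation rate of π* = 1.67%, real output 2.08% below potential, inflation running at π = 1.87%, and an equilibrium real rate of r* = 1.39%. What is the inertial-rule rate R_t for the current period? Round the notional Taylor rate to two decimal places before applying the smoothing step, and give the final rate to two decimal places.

3.21%

Output 2.08% below potential → gap = -2.08.
R^T_t = 1.39 + 1.67 + 1.5 × (1.87 − 1.67) + 1 × (-2.08)
   = 1.39 + 1.67 + 0.3 − 2.08 = 1.28
R_t = 0.73 × 3.93 + 0.27 × 1.28 = 2.8689 + 0.3456 = 3.21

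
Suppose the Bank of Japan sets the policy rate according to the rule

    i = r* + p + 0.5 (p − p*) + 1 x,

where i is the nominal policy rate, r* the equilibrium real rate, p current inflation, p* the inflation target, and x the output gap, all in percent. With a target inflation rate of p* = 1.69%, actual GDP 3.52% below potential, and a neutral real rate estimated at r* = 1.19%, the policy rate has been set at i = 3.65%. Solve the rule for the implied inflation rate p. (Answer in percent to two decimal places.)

Output 3.52% below potential → x = -3.52.
Collecting p: i = r* + (1 + 0.5) p − 0.5 p* + 1 x
1.5 p = 3.65 − 1.19 + 0.5 × 1.69 − 1 × (-3.52) = 6.825
p = 6.825 / 1.5 = 4.55

4.55%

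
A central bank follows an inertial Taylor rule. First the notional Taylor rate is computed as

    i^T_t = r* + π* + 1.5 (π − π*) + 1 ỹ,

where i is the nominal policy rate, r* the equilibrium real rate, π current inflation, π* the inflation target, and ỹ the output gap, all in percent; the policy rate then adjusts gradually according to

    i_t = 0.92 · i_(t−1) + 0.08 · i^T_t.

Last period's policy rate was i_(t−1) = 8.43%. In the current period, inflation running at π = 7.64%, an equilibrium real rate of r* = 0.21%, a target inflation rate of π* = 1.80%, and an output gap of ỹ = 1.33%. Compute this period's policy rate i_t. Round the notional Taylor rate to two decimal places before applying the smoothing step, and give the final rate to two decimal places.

i^T_t = 0.21 + 1.80 + 1.5 × (7.64 − 1.80) + 1 × 1.33
   = 0.21 + 1.8 + 8.76 + 1.33 = 12.10
i_t = 0.92 × 8.43 + 0.08 × 12.10 = 7.7556 + 0.968 = 8.72

8.72%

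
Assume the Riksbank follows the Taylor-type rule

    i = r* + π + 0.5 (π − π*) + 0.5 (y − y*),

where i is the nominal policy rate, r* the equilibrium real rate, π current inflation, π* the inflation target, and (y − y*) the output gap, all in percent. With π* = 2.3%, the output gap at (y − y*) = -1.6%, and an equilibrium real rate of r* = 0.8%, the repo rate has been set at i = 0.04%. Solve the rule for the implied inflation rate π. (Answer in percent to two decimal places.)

0.79%

Collecting π: i = r* + (1 + 0.5) π − 0.5 π* + 0.5 (y − y*)
1.5 π = 0.04 − 0.8 + 0.5 × 2.3 − 0.5 × (-1.6) = 1.19
π = 1.19 / 1.5 = 0.79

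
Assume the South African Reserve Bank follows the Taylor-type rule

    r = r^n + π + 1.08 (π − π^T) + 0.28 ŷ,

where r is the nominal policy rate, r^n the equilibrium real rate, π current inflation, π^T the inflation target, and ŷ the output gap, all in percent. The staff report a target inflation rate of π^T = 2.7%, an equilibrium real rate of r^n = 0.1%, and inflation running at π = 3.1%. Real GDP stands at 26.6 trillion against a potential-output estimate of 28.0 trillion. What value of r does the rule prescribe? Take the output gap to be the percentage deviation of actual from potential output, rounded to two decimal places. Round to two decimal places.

2.23%

Output gap = 100 × (26.6 − 28.0) / 28.0 = -5.00%.
r = 0.10 + 3.10 + 1.08 × (3.10 − 2.70) + 0.28 × (-5.00)
   = 0.10 + 3.1 + 0.432 − 1.4 = 2.23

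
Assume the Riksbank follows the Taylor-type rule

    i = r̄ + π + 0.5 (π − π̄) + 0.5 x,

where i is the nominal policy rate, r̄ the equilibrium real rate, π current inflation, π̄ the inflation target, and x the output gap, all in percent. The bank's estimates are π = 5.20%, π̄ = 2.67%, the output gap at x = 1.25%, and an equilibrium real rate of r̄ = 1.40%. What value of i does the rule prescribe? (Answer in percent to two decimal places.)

8.49%

i = 1.40 + 5.20 + 0.5 × (5.20 − 2.67) + 0.5 × 1.25
   = 1.40 + 5.2 + 1.265 + 0.625 = 8.49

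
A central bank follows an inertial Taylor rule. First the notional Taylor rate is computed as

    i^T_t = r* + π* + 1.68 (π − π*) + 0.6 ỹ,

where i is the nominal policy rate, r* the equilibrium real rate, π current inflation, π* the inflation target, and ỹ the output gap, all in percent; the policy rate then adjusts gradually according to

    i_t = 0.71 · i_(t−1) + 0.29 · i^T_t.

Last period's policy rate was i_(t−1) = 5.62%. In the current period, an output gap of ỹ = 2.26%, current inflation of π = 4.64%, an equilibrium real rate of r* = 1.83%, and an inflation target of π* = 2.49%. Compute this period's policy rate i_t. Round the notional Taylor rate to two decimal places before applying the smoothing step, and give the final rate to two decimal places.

6.68%

i^T_t = 1.83 + 2.49 + 1.68 × (4.64 − 2.49) + 0.6 × 2.26
   = 1.83 + 2.49 + 3.612 + 1.356 = 9.29
i_t = 0.71 × 5.62 + 0.29 × 9.29 = 3.9902 + 2.6941 = 6.68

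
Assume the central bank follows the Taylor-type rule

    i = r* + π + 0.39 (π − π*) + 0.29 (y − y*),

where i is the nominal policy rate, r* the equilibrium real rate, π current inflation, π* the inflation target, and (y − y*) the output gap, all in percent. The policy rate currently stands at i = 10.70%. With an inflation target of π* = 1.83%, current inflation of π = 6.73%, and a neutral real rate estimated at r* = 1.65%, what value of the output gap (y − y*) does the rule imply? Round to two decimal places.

0.29 (y − y*) = 10.70 − 1.65 − 6.73 − 0.39 × (6.73 − 1.83) = 0.409
(y − y*) = 0.409 / 0.29 = 1.41

1.41%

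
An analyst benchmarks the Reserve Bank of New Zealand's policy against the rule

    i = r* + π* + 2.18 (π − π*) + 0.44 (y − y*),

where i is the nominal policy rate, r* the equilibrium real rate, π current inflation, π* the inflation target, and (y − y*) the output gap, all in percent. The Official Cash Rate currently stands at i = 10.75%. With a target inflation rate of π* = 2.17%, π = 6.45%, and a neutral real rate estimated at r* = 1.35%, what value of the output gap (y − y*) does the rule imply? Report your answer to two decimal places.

0.44 (y − y*) = 10.75 − 1.35 − 2.17 − 2.18 × (6.45 − 2.17) = -2.1004
(y − y*) = -2.1004 / 0.44 = -4.77

-4.77%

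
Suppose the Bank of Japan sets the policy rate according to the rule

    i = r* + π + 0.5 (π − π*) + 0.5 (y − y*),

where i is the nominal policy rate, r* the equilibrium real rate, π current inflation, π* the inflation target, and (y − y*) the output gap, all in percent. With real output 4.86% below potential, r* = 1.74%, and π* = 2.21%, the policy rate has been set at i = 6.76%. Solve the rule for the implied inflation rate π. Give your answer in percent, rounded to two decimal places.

5.70%

Output 4.86% below potential → (y − y*) = -4.86.
Collecting π: i = r* + (1 + 0.5) π − 0.5 π* + 0.5 (y − y*)
1.5 π = 6.76 − 1.74 + 0.5 × 2.21 − 0.5 × (-4.86) = 8.555
π = 8.555 / 1.5 = 5.70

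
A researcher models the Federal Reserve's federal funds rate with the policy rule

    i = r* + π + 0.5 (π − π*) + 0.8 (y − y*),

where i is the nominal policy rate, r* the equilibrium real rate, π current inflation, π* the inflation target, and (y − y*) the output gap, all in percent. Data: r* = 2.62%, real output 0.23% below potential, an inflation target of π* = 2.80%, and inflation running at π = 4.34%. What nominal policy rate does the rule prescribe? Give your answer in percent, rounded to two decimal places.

7.55%

Output 0.23% below potential → (y − y*) = -0.23.
i = 2.62 + 4.34 + 0.5 × (4.34 − 2.80) + 0.8 × (-0.23)
   = 2.62 + 4.34 + 0.77 − 0.184 = 7.55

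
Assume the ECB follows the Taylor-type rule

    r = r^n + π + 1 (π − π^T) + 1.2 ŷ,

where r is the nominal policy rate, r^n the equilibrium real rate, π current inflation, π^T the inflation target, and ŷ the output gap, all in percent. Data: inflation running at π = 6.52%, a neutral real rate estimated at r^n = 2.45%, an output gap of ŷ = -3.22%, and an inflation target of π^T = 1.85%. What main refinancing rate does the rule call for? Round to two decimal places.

9.78%

r = 2.45 + 6.52 + 1 × (6.52 − 1.85) + 1.2 × (-3.22)
   = 2.45 + 6.52 + 4.67 − 3.864 = 9.78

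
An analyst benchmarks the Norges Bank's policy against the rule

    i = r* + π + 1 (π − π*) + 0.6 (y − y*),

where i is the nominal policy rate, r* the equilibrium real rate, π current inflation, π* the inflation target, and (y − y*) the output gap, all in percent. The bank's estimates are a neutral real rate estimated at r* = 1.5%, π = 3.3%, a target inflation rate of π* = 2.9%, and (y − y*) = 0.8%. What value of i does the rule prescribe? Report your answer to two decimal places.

i = 1.5 + 3.3 + 1 × (3.3 − 2.9) + 0.6 × 0.8
   = 1.5 + 3.3 + 0.4 + 0.48 = 5.68

5.68%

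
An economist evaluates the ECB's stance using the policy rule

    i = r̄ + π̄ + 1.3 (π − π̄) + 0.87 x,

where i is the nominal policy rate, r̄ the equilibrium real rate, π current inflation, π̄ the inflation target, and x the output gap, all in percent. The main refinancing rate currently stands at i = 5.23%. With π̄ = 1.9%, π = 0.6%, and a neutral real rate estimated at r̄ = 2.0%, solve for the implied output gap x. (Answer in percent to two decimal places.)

3.47%

0.87 x = 5.23 − 2.0 − 1.9 − 1.3 × (0.6 − 1.9) = 3.02
x = 3.02 / 0.87 = 3.47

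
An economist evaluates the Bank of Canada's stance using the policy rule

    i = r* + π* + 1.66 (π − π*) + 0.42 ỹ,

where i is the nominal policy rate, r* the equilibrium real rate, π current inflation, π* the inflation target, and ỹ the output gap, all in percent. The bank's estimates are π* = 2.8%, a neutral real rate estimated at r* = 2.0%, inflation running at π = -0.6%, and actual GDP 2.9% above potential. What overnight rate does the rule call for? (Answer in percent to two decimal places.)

0.37%

Output 2.9% above potential → ỹ = 2.9.
i = 2.0 + 2.8 + 1.66 × (-0.6 − 2.8) + 0.42 × 2.9
   = 2.0 + 2.8 − 5.644 + 1.218 = 0.37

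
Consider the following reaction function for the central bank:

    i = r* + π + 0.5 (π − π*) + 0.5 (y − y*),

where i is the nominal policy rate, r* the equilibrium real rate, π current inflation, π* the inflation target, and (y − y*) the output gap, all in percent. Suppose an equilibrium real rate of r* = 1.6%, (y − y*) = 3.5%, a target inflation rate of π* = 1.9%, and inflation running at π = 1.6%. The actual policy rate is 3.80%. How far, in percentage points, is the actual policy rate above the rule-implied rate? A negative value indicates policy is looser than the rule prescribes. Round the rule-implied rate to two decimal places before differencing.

i = 1.6 + 1.6 + 0.5 × (1.6 − 1.9) + 0.5 × 3.5
   = 1.6 + 1.6 − 0.15 + 1.75 = 4.80
Deviation = 3.80 − 4.80 = -1.00 pp.

-1.00 pp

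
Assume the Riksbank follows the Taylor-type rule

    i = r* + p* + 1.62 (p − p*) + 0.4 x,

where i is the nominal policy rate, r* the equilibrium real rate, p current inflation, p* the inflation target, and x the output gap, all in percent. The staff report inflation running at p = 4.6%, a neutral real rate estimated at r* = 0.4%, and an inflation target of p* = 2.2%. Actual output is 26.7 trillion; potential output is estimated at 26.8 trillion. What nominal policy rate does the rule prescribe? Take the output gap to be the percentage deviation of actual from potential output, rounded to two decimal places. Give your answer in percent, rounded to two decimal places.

Output gap = 100 × (26.7 − 26.8) / 26.8 = -0.37%.
i = 0.40 + 2.20 + 1.62 × (4.60 − 2.20) + 0.4 × (-0.37)
   = 0.40 + 2.2 + 3.888 − 0.148 = 6.34

6.34%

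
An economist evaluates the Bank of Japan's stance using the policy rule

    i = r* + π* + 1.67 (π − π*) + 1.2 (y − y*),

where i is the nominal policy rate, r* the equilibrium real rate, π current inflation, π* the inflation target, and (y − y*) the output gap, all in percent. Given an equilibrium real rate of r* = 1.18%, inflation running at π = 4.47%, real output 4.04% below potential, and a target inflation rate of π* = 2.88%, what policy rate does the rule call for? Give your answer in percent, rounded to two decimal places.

Output 4.04% below potential → (y − y*) = -4.04.
i = 1.18 + 2.88 + 1.67 × (4.47 − 2.88) + 1.2 × (-4.04)
   = 1.18 + 2.88 + 2.6553 − 4.848 = 1.87

1.87%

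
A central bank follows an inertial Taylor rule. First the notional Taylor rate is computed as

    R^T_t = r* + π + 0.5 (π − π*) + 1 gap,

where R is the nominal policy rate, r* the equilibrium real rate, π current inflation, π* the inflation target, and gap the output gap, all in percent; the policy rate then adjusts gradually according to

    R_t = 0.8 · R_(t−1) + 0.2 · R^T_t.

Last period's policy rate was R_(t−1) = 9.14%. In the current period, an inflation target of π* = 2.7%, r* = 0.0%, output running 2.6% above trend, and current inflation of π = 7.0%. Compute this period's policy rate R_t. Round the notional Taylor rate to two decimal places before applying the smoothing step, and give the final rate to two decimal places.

Output 2.6% above potential → gap = 2.6.
R^T_t = 0.0 + 7.0 + 0.5 × (7.0 − 2.7) + 1 × 2.6
   = 0.0 + 7 + 2.15 + 2.6 = 11.75
R_t = 0.8 × 9.14 + 0.2 × 11.75 = 7.312 + 2.35 = 9.66

9.66%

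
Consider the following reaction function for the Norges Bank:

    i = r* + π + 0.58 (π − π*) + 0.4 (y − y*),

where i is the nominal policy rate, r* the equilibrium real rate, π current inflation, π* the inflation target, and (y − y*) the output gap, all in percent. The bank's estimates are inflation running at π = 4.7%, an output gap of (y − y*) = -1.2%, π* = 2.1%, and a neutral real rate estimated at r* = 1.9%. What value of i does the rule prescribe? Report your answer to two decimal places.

i = 1.9 + 4.7 + 0.58 × (4.7 − 2.1) + 0.4 × (-1.2)
   = 1.9 + 4.7 + 1.508 − 0.48 = 7.63

7.63%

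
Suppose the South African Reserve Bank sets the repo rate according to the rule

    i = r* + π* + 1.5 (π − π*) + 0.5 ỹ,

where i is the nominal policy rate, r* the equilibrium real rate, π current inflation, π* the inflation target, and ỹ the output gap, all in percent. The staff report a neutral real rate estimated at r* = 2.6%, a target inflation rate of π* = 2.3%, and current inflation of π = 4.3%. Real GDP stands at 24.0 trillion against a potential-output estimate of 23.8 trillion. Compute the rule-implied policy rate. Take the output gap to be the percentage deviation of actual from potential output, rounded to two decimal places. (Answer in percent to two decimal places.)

Output gap = 100 × (24.0 − 23.8) / 23.8 = 0.84%.
i = 2.60 + 2.30 + 1.5 × (4.30 − 2.30) + 0.5 × 0.84
   = 2.60 + 2.3 + 3 + 0.42 = 8.32

8.32%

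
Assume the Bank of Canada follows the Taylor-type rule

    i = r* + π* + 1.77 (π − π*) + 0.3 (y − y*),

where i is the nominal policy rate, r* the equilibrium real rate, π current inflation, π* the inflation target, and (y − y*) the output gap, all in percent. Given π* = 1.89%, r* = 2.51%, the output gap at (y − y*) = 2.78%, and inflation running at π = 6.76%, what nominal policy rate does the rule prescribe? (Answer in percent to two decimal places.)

13.85%

i = 2.51 + 1.89 + 1.77 × (6.76 − 1.89) + 0.3 × 2.78
   = 2.51 + 1.89 + 8.6199 + 0.834 = 13.85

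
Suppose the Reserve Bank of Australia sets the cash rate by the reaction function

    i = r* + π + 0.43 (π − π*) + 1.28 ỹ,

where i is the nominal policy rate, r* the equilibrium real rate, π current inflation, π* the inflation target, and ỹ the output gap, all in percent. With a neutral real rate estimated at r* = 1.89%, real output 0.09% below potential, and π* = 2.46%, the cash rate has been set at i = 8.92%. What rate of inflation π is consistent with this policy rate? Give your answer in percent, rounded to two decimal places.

5.74%

Output 0.09% below potential → ỹ = -0.09.
Collecting π: i = r* + (1 + 0.43) π − 0.43 π* + 1.28 ỹ
1.43 π = 8.92 − 1.89 + 0.43 × 2.46 − 1.28 × (-0.09) = 8.203
π = 8.203 / 1.43 = 5.74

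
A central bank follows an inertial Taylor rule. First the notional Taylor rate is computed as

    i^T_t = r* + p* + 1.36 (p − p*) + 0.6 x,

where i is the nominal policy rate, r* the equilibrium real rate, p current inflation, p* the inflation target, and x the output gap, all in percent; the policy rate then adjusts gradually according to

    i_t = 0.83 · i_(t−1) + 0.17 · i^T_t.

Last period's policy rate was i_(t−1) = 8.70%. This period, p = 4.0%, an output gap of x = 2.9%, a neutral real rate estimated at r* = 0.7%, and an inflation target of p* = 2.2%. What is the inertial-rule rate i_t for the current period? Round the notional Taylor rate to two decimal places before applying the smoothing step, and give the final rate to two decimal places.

i^T_t = 0.7 + 2.2 + 1.36 × (4.0 − 2.2) + 0.6 × 2.9
   = 0.7 + 2.2 + 2.448 + 1.74 = 7.09
i_t = 0.83 × 8.70 + 0.17 × 7.09 = 7.221 + 1.2053 = 8.43

8.43%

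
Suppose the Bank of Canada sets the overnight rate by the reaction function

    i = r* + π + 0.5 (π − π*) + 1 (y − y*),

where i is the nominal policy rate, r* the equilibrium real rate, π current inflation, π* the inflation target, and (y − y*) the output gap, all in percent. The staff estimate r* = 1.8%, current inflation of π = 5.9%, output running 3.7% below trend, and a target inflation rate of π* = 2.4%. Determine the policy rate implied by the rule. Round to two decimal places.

5.75%

Output 3.7% below potential → (y − y*) = -3.7.
i = 1.8 + 5.9 + 0.5 × (5.9 − 2.4) + 1 × (-3.7)
   = 1.8 + 5.9 + 1.75 − 3.7 = 5.75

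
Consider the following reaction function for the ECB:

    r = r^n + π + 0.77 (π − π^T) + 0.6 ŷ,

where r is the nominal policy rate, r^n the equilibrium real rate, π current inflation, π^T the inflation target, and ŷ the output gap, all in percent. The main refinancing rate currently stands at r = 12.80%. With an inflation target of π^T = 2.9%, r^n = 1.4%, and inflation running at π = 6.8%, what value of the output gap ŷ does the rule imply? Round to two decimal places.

2.66%

0.6 ŷ = 12.80 − 1.4 − 6.8 − 0.77 × (6.8 − 2.9) = 1.597
ŷ = 1.597 / 0.6 = 2.66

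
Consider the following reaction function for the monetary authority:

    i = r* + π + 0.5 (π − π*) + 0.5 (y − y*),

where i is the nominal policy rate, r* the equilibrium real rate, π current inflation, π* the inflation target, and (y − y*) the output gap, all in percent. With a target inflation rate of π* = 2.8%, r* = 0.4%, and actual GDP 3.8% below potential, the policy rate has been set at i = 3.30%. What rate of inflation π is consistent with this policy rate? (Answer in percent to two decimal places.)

Output 3.8% below potential → (y − y*) = -3.8.
Collecting π: i = r* + (1 + 0.5) π − 0.5 π* + 0.5 (y − y*)
1.5 π = 3.30 − 0.4 + 0.5 × 2.8 − 0.5 × (-3.8) = 6.2
π = 6.2 / 1.5 = 4.13

4.13%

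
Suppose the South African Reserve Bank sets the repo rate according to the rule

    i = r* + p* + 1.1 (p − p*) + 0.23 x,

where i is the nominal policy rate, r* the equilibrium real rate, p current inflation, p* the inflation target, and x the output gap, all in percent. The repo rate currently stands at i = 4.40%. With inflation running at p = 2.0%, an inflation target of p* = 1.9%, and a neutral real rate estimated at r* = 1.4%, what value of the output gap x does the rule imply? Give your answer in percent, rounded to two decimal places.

4.30%

0.23 x = 4.40 − 1.4 − 1.9 − 1.1 × (2.0 − 1.9) = 0.99
x = 0.99 / 0.23 = 4.30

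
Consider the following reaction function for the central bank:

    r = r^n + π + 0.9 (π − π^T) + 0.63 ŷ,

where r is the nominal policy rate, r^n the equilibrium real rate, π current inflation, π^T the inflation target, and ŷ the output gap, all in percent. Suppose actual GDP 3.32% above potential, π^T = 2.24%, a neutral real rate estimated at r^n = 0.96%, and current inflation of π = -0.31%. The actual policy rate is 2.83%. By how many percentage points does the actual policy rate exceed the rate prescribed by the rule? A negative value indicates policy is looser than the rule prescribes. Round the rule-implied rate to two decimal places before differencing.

Output 3.32% above potential → ŷ = 3.32.
r = 0.96 + (-0.31) + 0.9 × (-0.31 − 2.24) + 0.63 × 3.32
   = 0.96 − 0.31 − 2.295 + 2.0916 = 0.45
Deviation = 2.83 − 0.45 = 2.38 pp.

2.38 pp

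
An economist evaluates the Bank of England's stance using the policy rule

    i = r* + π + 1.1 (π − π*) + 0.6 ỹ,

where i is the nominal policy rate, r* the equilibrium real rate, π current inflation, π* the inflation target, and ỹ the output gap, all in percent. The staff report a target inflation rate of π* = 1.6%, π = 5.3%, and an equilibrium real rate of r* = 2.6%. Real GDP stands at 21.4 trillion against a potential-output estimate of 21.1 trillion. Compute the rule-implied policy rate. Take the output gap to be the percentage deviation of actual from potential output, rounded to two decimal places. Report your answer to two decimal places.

Output gap = 100 × (21.4 − 21.1) / 21.1 = 1.42%.
i = 2.60 + 5.30 + 1.1 × (5.30 − 1.60) + 0.6 × 1.42
   = 2.60 + 5.3 + 4.07 + 0.852 = 12.82

12.82%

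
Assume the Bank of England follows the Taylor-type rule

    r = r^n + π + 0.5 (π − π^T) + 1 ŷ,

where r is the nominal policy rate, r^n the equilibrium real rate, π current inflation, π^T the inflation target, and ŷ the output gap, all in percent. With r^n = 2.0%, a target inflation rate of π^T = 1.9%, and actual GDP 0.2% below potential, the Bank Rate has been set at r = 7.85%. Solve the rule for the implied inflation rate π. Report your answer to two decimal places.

4.67%

Output 0.2% below potential → ŷ = -0.2.
Collecting π: r = r^n + (1 + 0.5) π − 0.5 π^T + 1 ŷ
1.5 π = 7.85 − 2.0 + 0.5 × 1.9 − 1 × (-0.2) = 7
π = 7 / 1.5 = 4.67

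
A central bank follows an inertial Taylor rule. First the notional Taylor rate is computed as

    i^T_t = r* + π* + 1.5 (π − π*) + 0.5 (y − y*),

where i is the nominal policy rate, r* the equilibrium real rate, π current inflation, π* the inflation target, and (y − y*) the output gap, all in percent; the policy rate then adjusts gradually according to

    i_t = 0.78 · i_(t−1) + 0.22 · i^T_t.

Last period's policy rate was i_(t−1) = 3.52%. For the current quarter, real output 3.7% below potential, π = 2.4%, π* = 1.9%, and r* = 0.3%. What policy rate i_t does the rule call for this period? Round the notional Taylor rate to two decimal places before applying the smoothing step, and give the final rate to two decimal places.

2.99%

Output 3.7% below potential → (y − y*) = -3.7.
i^T_t = 0.3 + 1.9 + 1.5 × (2.4 − 1.9) + 0.5 × (-3.7)
   = 0.3 + 1.9 + 0.75 − 1.85 = 1.10
i_t = 0.78 × 3.52 + 0.22 × 1.10 = 2.7456 + 0.242 = 2.99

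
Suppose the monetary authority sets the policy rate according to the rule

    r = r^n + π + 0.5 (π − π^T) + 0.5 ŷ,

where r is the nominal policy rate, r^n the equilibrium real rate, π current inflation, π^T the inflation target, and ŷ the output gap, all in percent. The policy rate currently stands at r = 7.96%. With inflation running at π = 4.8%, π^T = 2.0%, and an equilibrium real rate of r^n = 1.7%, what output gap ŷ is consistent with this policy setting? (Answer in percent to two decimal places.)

0.5 ŷ = 7.96 − 1.7 − 4.8 − 0.5 × (4.8 − 2.0) = 0.06
ŷ = 0.06 / 0.5 = 0.12

0.12%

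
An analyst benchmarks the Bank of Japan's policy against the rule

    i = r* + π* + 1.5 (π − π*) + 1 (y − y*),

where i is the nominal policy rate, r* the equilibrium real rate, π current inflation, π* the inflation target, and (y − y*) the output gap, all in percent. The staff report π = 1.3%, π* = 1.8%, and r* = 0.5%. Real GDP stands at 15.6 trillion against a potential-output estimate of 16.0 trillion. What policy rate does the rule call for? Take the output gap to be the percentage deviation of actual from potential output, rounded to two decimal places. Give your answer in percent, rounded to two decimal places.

Output gap = 100 × (15.6 − 16.0) / 16.0 = -2.50%.
i = 0.50 + 1.80 + 1.5 × (1.30 − 1.80) + 1 × (-2.50)
   = 0.50 + 1.8 − 0.75 − 2.5 = -0.95

-0.95%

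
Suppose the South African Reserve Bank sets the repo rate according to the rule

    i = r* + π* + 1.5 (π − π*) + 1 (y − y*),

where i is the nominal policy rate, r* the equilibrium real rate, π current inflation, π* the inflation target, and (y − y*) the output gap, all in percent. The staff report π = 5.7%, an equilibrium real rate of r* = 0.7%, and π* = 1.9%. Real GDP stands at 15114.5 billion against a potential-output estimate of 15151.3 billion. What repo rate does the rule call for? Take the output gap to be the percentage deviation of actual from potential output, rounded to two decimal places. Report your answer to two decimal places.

Output gap = 100 × (15114.5 − 15151.3) / 15151.3 = -0.24%.
i = 0.70 + 1.90 + 1.5 × (5.70 − 1.90) + 1 × (-0.24)
   = 0.70 + 1.9 + 5.7 − 0.24 = 8.06

8.06%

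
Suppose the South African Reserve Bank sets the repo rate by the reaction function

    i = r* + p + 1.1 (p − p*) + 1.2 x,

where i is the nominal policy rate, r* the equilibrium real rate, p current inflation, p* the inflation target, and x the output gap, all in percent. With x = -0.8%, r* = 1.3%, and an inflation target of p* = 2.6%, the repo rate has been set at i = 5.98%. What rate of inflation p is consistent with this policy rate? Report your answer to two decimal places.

4.05%

Collecting p: i = r* + (1 + 1.1) p − 1.1 p* + 1.2 x
2.1 p = 5.98 − 1.3 + 1.1 × 2.6 − 1.2 × (-0.8) = 8.5
p = 8.5 / 2.1 = 4.05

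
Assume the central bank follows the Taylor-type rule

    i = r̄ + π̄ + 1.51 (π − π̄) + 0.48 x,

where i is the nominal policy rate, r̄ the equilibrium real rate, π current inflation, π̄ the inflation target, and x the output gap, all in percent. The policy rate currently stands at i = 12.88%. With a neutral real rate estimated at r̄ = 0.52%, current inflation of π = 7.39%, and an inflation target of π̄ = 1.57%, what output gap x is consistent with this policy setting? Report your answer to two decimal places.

4.17%

0.48 x = 12.88 − 0.52 − 1.57 − 1.51 × (7.39 − 1.57) = 2.0018
x = 2.0018 / 0.48 = 4.17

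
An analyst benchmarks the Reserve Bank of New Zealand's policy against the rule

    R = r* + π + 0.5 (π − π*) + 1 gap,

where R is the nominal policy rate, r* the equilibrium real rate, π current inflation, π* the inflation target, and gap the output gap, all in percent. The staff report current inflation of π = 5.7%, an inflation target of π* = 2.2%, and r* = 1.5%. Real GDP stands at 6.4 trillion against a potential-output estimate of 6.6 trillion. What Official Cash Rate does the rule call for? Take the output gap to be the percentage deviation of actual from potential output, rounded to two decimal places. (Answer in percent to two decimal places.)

5.92%

Output gap = 100 × (6.4 − 6.6) / 6.6 = -3.03%.
R = 1.50 + 5.70 + 0.5 × (5.70 − 2.20) + 1 × (-3.03)
   = 1.50 + 5.7 + 1.75 − 3.03 = 5.92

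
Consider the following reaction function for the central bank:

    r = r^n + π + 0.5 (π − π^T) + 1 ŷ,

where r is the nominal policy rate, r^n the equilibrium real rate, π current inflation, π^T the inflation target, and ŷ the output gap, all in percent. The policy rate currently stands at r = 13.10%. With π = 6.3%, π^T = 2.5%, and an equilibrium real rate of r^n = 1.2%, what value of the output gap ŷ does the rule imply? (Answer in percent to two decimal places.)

1 ŷ = 13.10 − 1.2 − 6.3 − 0.5 × (6.3 − 2.5) = 3.7
ŷ = 3.7 / 1 = 3.70

3.70%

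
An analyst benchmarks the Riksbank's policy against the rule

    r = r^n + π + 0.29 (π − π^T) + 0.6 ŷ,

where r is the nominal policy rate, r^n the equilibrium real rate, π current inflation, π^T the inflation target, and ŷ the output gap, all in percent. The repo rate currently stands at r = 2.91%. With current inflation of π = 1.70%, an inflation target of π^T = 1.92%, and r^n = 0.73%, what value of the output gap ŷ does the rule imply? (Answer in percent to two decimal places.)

0.6 ŷ = 2.91 − 0.73 − 1.70 − 0.29 × (1.70 − 1.92) = 0.5438
ŷ = 0.5438 / 0.6 = 0.91

0.91%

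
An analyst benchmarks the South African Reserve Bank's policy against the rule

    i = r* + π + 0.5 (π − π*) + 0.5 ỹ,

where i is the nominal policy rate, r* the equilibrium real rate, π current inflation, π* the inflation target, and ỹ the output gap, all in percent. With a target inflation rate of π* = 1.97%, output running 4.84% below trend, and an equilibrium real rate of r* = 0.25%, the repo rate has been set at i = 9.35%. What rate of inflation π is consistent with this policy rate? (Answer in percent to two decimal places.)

8.34%

Output 4.84% below potential → ỹ = -4.84.
Collecting π: i = r* + (1 + 0.5) π − 0.5 π* + 0.5 ỹ
1.5 π = 9.35 − 0.25 + 0.5 × 1.97 − 0.5 × (-4.84) = 12.505
π = 12.505 / 1.5 = 8.34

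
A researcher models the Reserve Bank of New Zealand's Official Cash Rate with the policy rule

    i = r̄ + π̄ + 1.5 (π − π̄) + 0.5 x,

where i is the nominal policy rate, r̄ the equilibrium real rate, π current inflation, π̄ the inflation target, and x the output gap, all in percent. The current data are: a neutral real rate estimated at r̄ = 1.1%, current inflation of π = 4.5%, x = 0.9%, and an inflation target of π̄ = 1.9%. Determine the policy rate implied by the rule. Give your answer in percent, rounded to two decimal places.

7.35%

i = 1.1 + 1.9 + 1.5 × (4.5 − 1.9) + 0.5 × 0.9
   = 1.1 + 1.9 + 3.9 + 0.45 = 7.35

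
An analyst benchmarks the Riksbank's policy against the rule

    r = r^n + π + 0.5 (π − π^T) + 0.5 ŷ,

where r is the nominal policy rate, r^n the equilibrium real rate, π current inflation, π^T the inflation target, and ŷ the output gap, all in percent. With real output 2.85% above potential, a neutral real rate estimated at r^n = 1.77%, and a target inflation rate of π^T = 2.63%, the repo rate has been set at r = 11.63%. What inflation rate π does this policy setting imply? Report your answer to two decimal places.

Output 2.85% above potential → ŷ = 2.85.
Collecting π: r = r^n + (1 + 0.5) π − 0.5 π^T + 0.5 ŷ
1.5 π = 11.63 − 1.77 + 0.5 × 2.63 − 0.5 × 2.85 = 9.75
π = 9.75 / 1.5 = 6.50

6.50%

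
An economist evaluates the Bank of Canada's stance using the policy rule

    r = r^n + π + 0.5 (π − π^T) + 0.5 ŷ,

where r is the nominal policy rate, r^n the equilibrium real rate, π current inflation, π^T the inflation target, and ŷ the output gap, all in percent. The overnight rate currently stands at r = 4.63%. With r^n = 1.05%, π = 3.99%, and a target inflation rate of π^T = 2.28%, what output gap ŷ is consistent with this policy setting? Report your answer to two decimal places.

0.5 ŷ = 4.63 − 1.05 − 3.99 − 0.5 × (3.99 − 2.28) = -1.265
ŷ = -1.265 / 0.5 = -2.53

-2.53%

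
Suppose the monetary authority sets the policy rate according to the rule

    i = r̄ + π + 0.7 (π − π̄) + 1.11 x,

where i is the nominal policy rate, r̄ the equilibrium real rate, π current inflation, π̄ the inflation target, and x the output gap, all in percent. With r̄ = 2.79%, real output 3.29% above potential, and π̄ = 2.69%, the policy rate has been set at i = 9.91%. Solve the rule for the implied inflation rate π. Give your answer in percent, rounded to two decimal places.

Output 3.29% above potential → x = 3.29.
Collecting π: i = r̄ + (1 + 0.7) π − 0.7 π̄ + 1.11 x
1.7 π = 9.91 − 2.79 + 0.7 × 2.69 − 1.11 × 3.29 = 5.3511
π = 5.3511 / 1.7 = 3.15

3.15%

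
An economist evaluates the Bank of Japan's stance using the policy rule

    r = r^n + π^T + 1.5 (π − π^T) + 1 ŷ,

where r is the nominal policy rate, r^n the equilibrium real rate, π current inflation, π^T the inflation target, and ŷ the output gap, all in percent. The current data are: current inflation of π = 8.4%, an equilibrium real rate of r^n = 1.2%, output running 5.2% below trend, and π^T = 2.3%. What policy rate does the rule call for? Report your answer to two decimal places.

Output 5.2% below potential → ŷ = -5.2.
r = 1.2 + 2.3 + 1.5 × (8.4 − 2.3) + 1 × (-5.2)
   = 1.2 + 2.3 + 9.15 − 5.2 = 7.45

7.45%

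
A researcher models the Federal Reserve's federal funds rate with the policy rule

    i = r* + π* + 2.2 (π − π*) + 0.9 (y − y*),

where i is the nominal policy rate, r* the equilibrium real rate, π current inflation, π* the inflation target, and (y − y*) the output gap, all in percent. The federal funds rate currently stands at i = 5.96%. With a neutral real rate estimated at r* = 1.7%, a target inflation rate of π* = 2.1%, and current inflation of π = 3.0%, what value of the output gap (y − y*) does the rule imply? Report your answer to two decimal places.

0.9 (y − y*) = 5.96 − 1.7 − 2.1 − 2.2 × (3.0 − 2.1) = 0.18
(y − y*) = 0.18 / 0.9 = 0.20

0.20%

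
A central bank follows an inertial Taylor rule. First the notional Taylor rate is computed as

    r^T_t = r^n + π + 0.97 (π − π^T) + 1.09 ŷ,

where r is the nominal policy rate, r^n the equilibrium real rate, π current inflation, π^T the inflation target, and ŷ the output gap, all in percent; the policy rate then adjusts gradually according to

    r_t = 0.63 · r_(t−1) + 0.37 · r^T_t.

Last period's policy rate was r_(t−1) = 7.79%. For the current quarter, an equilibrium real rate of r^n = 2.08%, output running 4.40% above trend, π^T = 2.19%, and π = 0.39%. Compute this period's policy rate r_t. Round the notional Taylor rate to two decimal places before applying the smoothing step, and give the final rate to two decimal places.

6.95%

Output 4.40% above potential → ŷ = 4.40.
r^T_t = 2.08 + 0.39 + 0.97 × (0.39 − 2.19) + 1.09 × 4.40
   = 2.08 + 0.39 − 1.746 + 4.796 = 5.52
r_t = 0.63 × 7.79 + 0.37 × 5.52 = 4.9077 + 2.0424 = 6.95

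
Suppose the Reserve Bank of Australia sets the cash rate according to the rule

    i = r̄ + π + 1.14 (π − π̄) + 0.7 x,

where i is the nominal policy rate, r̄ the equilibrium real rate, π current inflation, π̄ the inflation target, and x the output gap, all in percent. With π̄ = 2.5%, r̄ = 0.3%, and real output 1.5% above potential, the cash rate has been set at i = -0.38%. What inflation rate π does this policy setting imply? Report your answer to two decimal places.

Output 1.5% above potential → x = 1.5.
Collecting π: i = r̄ + (1 + 1.14) π − 1.14 π̄ + 0.7 x
2.14 π = -0.38 − 0.3 + 1.14 × 2.5 − 0.7 × 1.5 = 1.12
π = 1.12 / 2.14 = 0.52

0.52%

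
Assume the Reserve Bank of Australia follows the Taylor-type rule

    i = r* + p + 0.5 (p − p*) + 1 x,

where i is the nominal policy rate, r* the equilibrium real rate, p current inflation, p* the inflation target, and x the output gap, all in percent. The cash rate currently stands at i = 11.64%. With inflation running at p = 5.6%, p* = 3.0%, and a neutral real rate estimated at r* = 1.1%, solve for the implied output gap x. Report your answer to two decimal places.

3.64%

1 x = 11.64 − 1.1 − 5.6 − 0.5 × (5.6 − 3.0) = 3.64
x = 3.64 / 1 = 3.64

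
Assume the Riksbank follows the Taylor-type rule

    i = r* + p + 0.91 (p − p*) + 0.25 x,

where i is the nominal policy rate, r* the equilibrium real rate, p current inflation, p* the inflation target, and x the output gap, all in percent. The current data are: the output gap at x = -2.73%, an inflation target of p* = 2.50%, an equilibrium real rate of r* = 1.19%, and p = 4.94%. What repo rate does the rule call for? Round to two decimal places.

7.67%

i = 1.19 + 4.94 + 0.91 × (4.94 − 2.50) + 0.25 × (-2.73)
   = 1.19 + 4.94 + 2.2204 − 0.6825 = 7.67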